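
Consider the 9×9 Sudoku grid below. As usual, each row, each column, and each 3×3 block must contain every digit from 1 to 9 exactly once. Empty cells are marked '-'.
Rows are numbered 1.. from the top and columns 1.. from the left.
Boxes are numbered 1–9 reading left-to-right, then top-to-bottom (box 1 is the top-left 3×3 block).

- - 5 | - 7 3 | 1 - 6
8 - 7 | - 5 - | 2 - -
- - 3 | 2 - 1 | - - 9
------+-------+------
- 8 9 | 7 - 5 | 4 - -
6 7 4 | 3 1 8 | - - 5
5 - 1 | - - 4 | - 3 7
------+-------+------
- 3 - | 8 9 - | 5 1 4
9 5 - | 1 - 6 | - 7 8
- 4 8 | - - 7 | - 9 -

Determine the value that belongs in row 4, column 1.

Cell row 4, column 1 itself could take any of {2, 3} by direct elimination.
Consider where 3 can go in column 1.
row 1, column 1 is out (row 1 already has a 3).
row 3, column 1 is out (row 3 already has a 3).
row 7, column 1 is out (row 7 already has a 3).
row 9, column 1 is out (box 7 already has a 3).
So the only cell in column 1 that can hold 3 is row 4, column 1.
Therefore row 4, column 1 = 3.

3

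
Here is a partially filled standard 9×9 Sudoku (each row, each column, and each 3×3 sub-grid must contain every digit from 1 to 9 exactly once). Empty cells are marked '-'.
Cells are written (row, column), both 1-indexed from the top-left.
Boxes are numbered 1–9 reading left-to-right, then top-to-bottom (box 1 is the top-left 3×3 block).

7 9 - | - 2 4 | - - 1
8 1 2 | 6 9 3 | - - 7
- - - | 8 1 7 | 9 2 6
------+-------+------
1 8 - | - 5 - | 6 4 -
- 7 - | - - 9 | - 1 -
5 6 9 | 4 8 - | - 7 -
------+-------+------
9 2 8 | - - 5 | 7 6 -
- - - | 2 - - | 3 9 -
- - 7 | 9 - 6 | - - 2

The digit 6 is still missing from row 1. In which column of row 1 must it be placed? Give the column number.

3

Consider where 6 can go in row 1.
(1,4) is out (column 4 already has a 6).
(1,7) is out (column 7 already has a 6).
(1,8) is out (column 8 already has a 6).
So the only cell in row 1 that can hold 6 is (1,3).
That is column 3.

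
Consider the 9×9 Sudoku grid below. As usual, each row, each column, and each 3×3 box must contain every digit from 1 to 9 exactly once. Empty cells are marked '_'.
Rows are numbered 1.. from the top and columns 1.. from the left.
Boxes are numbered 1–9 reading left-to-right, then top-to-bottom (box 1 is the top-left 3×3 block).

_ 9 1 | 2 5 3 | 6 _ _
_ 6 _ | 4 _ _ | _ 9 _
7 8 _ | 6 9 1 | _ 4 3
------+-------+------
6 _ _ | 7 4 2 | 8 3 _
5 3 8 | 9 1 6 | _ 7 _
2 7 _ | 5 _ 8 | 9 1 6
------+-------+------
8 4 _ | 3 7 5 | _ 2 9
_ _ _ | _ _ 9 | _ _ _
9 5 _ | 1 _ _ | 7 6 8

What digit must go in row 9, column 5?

2

Row 9 already contains {1, 5, 6, 7, 8, 9}.
Column 5 already contains {1, 4, 5, 7, 9}.
Its 3×3 block (box 8) already contains {1, 3, 5, 7, 9}.
The only value from 1–9 not eliminated is 2, so row 9, column 5 = 2.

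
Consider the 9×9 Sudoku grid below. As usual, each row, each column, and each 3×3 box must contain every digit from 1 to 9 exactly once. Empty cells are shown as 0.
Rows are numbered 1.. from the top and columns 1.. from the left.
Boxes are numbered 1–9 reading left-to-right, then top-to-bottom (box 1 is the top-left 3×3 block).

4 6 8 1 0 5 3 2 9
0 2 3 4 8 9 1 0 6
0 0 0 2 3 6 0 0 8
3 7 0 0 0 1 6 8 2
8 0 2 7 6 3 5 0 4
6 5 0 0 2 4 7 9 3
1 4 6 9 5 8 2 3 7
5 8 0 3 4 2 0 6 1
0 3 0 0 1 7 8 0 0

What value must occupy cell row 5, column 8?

1

Row 5 already contains {2, 3, 4, 5, 6, 7, 8}.
Column 8 already contains {2, 3, 6, 8, 9}.
Its 3×3 block (box 6) already contains {2, 3, 4, 5, 6, 7, 8, 9}.
The only value from 1–9 not eliminated is 1, so row 5, column 8 = 1.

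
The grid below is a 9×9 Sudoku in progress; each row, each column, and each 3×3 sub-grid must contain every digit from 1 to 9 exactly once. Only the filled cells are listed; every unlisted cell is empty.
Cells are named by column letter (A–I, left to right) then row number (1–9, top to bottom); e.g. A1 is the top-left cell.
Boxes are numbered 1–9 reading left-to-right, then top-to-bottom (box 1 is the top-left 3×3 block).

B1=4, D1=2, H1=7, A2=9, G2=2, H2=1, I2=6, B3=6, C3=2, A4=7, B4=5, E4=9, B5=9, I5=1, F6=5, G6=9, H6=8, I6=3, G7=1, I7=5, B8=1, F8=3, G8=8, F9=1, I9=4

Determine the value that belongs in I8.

Cell I8 itself could take any of {2, 7, 9} by direct elimination.
Consider where 7 can go in column I.
I1 is out (row 1 already has a 7).
I3 is out (box 3 already has a 7).
I4 is out (row 4 already has a 7).
So the only cell in column I that can hold 7 is I8.
Therefore I8 = 7.

7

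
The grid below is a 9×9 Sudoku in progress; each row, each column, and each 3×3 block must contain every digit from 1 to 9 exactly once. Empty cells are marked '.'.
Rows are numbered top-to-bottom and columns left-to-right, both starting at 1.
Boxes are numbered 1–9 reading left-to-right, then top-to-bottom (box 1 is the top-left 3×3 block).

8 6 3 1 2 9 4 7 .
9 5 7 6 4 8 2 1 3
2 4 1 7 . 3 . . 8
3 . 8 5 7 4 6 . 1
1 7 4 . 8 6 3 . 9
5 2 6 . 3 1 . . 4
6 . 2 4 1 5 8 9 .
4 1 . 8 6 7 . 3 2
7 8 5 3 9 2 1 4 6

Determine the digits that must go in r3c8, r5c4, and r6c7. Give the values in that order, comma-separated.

6,2,7

For r3c8:
  Consider where 6 can go in row 3.
  r3c5 is out (column 5 already has a 6).
  r3c7 is out (column 7 already has a 6).
  So the only cell in row 3 that can hold 6 is r3c8.
  So r3c8 = 6.
For r5c4:
  Row 5 already contains {1, 3, 4, 6, 7, 8, 9}.
  Column 4 already contains {1, 3, 4, 5, 6, 7, 8}.
  Its 3×3 block (box 5) already contains {1, 3, 4, 5, 6, 7, 8}.
  The only value from 1–9 not eliminated is 2, so r5c4 = 2.
For r6c7:
  Row 6 already contains {1, 2, 3, 4, 5, 6}.
  Column 7 already contains {1, 2, 3, 4, 6, 8}.
  Its 3×3 block (box 6) already contains {1, 3, 4, 6, 9}.
  The only value from 1–9 not eliminated is 7, so r6c7 = 7.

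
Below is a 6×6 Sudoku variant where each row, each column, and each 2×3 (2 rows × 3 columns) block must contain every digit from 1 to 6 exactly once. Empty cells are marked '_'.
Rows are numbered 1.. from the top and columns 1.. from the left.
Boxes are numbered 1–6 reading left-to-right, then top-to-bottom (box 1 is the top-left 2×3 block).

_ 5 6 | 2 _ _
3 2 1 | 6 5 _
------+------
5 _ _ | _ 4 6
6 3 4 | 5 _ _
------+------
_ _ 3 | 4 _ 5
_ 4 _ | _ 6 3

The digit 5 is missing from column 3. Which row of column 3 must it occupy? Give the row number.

6

Consider where 5 can go in column 3.
row 3, column 3 is out (row 3 already has a 5).
So the only cell in column 3 that can hold 5 is row 6, column 3.
That is row 6.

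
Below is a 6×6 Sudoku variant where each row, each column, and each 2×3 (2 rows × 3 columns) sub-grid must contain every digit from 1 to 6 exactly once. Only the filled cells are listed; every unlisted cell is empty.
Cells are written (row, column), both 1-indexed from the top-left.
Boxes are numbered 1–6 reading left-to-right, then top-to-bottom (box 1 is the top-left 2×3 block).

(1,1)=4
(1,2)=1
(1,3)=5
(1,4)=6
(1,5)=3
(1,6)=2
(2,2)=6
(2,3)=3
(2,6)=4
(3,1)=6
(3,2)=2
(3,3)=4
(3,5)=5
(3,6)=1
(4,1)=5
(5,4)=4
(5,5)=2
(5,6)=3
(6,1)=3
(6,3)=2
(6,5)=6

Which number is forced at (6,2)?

Cell (6,2) itself could take any of {4, 5} by direct elimination.
Consider where 4 can go in column 2.
(4,2) is out (box 3 already has a 4).
(5,2) is out (row 5 already has a 4).
So the only cell in column 2 that can hold 4 is (6,2).
Therefore (6,2) = 4.

4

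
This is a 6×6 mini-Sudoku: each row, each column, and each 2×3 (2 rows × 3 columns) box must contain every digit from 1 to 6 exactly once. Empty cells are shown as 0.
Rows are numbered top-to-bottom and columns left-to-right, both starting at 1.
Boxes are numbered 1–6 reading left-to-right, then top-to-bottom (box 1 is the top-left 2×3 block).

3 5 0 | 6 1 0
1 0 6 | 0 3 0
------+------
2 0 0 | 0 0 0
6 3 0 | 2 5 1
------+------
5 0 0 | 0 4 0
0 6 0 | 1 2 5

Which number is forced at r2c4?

5

Cell r2c4 itself could take any of {4, 5} by direct elimination.
Consider where 5 can go in row 2.
r2c2 is out (column 2 already has a 5).
r2c6 is out (column 6 already has a 5).
So the only cell in row 2 that can hold 5 is r2c4.
Therefore r2c4 = 5.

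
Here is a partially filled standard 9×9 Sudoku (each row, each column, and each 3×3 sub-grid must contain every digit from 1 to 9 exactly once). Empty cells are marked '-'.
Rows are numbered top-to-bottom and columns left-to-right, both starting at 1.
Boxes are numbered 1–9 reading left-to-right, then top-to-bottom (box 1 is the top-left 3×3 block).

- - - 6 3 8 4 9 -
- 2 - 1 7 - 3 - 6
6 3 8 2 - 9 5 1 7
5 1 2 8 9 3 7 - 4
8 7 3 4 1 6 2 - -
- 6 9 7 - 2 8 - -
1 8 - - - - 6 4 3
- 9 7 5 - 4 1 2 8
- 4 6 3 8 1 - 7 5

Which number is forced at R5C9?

Row 5 already contains {1, 2, 3, 4, 6, 7, 8}.
Column 9 already contains {3, 4, 5, 6, 7, 8}.
Its 3×3 block (box 6) already contains {2, 4, 7, 8}.
The only value from 1–9 not eliminated is 9, so R5C9 = 9.

9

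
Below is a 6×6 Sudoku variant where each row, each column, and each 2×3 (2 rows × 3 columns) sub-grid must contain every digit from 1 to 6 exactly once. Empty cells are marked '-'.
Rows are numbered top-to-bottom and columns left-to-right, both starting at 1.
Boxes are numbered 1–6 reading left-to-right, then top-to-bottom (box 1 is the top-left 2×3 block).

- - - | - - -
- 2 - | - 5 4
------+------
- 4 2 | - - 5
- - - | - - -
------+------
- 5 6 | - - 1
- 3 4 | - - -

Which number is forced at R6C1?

Cell R6C1 itself could take any of {1, 2} by direct elimination.
Consider where 1 can go in box 5.
R5C1 is out (row 5 already has a 1).
So the only cell in box 5 that can hold 1 is R6C1.
Therefore R6C1 = 1.

1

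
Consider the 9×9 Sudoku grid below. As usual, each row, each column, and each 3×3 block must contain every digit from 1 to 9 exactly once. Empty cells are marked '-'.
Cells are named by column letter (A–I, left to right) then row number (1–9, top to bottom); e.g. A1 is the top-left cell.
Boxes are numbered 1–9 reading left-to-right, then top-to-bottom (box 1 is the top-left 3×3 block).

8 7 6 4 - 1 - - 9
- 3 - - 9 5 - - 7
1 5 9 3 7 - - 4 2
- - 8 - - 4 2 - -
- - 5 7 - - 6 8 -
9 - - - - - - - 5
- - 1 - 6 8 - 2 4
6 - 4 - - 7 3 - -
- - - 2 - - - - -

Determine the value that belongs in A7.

Cell A7 itself could take any of {3, 5, 7} by direct elimination.
Consider where 3 can go in row 7.
B7 is out (column B already has a 3).
D7 is out (column D already has a 3).
G7 is out (column G already has a 3).
So the only cell in row 7 that can hold 3 is A7.
Therefore A7 = 3.

3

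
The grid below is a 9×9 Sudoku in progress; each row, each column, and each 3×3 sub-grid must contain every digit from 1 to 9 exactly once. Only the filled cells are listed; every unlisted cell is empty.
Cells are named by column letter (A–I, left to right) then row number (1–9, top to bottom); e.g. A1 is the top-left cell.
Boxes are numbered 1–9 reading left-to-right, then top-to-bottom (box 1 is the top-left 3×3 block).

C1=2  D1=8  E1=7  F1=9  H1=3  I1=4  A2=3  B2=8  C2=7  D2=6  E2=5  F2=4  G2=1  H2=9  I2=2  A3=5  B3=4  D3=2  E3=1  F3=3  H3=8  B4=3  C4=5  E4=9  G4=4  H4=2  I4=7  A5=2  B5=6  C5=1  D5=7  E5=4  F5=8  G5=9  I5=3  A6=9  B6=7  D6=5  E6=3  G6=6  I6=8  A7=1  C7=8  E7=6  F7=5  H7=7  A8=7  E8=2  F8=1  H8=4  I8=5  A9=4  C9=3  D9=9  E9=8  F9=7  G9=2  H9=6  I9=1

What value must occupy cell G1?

5

Row 1 already contains {2, 3, 4, 7, 8, 9}.
Column G already contains {1, 2, 4, 6, 9}.
Its 3×3 block (box 3) already contains {1, 2, 3, 4, 8, 9}.
The only value from 1–9 not eliminated is 5, so G1 = 5.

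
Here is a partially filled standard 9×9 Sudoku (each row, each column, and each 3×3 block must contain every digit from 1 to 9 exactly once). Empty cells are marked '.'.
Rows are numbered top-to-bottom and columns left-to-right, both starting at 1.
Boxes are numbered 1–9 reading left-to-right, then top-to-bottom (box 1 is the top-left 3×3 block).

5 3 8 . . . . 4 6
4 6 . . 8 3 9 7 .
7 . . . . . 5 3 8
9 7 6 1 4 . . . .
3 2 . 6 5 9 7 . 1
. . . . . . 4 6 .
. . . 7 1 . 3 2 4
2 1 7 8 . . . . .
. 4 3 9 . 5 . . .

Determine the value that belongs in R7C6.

6

Row 7 already contains {1, 2, 3, 4, 7}.
Column 6 already contains {3, 5, 9}.
Its 3×3 block (box 8) already contains {1, 5, 7, 8, 9}.
The only value from 1–9 not eliminated is 6, so R7C6 = 6.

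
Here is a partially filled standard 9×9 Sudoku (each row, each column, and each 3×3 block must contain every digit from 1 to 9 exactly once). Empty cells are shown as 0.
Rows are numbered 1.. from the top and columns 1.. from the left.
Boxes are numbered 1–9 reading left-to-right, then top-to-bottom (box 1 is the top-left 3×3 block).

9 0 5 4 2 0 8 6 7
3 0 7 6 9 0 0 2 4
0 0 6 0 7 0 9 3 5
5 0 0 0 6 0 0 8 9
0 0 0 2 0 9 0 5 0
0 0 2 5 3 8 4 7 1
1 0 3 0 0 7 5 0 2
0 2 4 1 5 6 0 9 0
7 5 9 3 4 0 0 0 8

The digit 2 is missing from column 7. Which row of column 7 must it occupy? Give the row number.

4

Consider where 2 can go in column 7.
row 2, column 7 is out (row 2 already has a 2).
row 5, column 7 is out (row 5 already has a 2).
row 8, column 7 is out (row 8 already has a 2).
row 9, column 7 is out (box 9 already has a 2).
So the only cell in column 7 that can hold 2 is row 4, column 7.
That is row 4.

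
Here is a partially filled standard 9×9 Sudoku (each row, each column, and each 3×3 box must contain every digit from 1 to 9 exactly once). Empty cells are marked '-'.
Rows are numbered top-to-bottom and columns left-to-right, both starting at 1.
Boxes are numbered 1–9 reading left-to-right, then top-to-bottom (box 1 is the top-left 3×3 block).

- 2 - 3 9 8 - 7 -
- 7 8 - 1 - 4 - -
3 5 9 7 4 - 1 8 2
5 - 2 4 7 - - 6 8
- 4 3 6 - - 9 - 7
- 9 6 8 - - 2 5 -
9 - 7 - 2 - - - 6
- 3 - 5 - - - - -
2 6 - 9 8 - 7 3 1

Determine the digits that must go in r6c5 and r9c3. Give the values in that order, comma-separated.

For r6c5:
  Row 6 already contains {2, 5, 6, 8, 9}.
  Column 5 already contains {1, 2, 4, 7, 8, 9}.
  Its 3×3 block (box 5) already contains {4, 6, 7, 8}.
  The only value from 1–9 not eliminated is 3, so r6c5 = 3.
For r9c3:
  Consider where 5 can go in row 9.
  r9c6 is out (box 8 already has a 5).
  So the only cell in row 9 that can hold 5 is r9c3.
  So r9c3 = 5.

3,5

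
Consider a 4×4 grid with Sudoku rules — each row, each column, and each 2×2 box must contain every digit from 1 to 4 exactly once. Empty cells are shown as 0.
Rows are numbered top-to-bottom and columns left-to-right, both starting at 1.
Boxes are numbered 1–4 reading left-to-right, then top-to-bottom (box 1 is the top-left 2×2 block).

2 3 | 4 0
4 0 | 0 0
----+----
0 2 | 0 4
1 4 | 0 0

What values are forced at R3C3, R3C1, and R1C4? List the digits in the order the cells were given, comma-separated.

1,3,1

For R3C3:
  Consider where 1 can go in row 3.
  R3C1 is out (column 1 already has a 1).
  So the only cell in row 3 that can hold 1 is R3C3.
  So R3C3 = 1.
For R3C1:
  Row 3 already contains {2, 4}.
  Column 1 already contains {1, 2, 4}.
  Its 2×2 block (box 3) already contains {1, 2, 4}.
  The only value from 1–4 not eliminated is 3, so R3C1 = 3.
For R1C4:
  Row 1 already contains {2, 3, 4}.
  Column 4 already contains {4}.
  Its 2×2 block (box 2) already contains {4}.
  The only value from 1–4 not eliminated is 1, so R1C4 = 1.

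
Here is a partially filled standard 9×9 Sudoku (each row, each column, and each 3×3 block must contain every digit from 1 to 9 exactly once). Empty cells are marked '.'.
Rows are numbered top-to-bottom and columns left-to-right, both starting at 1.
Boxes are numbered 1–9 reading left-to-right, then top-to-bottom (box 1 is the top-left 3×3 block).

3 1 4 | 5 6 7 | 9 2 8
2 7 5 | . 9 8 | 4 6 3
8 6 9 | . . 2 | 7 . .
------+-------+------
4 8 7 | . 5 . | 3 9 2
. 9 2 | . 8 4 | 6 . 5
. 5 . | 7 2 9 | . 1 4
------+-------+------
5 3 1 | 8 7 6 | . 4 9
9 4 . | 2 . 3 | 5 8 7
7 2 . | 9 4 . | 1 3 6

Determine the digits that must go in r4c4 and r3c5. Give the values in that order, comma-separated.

6,3

For r4c4:
  Consider where 6 can go in row 4.
  r4c6 is out (column 6 already has a 6).
  So the only cell in row 4 that can hold 6 is r4c4.
  So r4c4 = 6.
For r3c5:
  Consider where 3 can go in column 5.
  r8c5 is out (row 8 already has a 3).
  So the only cell in column 5 that can hold 3 is r3c5.
  So r3c5 = 3.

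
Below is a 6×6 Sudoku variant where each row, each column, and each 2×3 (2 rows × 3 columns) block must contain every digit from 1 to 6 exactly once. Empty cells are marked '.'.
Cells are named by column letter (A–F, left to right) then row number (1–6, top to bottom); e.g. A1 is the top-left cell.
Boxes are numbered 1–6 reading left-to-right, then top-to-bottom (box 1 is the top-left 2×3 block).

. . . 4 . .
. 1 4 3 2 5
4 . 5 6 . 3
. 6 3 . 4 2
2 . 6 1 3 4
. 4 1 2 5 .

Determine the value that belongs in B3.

Row 3 already contains {3, 4, 5, 6}.
Column B already contains {1, 4, 6}.
Its 2×3 block (box 3) already contains {3, 4, 5, 6}.
The only value from 1–6 not eliminated is 2, so B3 = 2.

2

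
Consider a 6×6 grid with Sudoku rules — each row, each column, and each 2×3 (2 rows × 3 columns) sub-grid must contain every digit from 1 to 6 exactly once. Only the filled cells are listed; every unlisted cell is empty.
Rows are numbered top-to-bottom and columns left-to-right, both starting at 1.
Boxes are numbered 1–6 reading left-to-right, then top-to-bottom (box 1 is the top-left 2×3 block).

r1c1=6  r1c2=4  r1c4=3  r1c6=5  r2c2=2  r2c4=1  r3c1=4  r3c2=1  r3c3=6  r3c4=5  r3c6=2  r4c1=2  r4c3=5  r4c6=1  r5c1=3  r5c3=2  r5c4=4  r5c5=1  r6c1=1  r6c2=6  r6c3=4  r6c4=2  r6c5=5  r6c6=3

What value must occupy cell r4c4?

Row 4 already contains {1, 2, 5}.
Column 4 already contains {1, 2, 3, 4, 5}.
Its 2×3 block (box 4) already contains {1, 2, 5}.
The only value from 1–6 not eliminated is 6, so r4c4 = 6.

6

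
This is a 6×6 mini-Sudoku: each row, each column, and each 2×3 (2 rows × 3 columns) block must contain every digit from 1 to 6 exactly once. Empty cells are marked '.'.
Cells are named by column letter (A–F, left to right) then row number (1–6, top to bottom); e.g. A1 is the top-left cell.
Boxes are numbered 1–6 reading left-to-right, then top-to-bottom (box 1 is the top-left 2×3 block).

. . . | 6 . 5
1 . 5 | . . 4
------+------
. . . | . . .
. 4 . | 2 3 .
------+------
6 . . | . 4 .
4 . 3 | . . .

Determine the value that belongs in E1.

1

Cell E1 itself could take any of {1, 2} by direct elimination.
Consider where 1 can go in box 2.
D2 is out (row 2 already has a 1).
E2 is out (row 2 already has a 1).
So the only cell in box 2 that can hold 1 is E1.
Therefore E1 = 1.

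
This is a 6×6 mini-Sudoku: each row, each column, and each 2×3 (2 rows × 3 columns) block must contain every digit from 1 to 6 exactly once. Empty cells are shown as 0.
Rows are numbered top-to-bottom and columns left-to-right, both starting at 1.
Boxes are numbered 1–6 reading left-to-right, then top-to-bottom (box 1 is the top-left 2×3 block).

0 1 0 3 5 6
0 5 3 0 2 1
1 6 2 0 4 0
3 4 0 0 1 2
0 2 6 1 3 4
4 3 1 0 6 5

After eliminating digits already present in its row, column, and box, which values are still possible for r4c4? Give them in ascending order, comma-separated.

Row 4 already contains {1, 2, 3, 4}.
Column 4 already contains {1, 3}.
Its 2×3 block (box 4) already contains {1, 2, 4}.
Removing those from 1–6 leaves {5, 6} as the candidates for r4c4.

5,6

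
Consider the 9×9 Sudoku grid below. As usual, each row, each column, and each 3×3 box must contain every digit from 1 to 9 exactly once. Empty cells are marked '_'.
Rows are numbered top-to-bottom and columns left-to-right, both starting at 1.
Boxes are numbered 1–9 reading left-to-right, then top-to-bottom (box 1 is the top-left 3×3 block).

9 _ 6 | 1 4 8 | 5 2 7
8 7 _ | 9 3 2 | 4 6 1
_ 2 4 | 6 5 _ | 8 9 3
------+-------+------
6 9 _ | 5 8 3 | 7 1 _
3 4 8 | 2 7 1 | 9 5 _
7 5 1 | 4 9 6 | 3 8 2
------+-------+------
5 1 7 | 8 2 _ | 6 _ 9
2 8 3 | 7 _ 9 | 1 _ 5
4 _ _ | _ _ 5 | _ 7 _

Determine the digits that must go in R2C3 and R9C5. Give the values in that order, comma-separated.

5,1

For R2C3:
  Row 2 already contains {1, 2, 3, 4, 6, 7, 8, 9}.
  Column 3 already contains {1, 3, 4, 6, 7, 8}.
  Its 3×3 block (box 1) already contains {2, 4, 6, 7, 8, 9}.
  The only value from 1–9 not eliminated is 5, so R2C3 = 5.
For R9C5:
  Consider where 1 can go in box 8.
  R7C6 is out (row 7 already has a 1).
  R8C5 is out (row 8 already has a 1).
  R9C4 is out (column 4 already has a 1).
  So the only cell in box 8 that can hold 1 is R9C5.
  So R9C5 = 1.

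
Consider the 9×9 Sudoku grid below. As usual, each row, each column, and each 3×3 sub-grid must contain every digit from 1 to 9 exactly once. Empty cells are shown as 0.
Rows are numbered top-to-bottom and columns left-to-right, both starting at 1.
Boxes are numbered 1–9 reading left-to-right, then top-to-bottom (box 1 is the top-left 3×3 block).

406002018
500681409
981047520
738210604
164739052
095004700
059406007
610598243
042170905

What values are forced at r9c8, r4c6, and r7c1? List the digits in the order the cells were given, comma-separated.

For r9c8:
  Consider where 6 can go in box 9.
  r7c7 is out (row 7 already has a 6).
  r7c8 is out (row 7 already has a 6).
  So the only cell in box 9 that can hold 6 is r9c8.
  So r9c8 = 6.
For r4c6:
  Row 4 already contains {1, 2, 3, 4, 6, 7, 8}.
  Column 6 already contains {1, 2, 4, 6, 7, 8, 9}.
  Its 3×3 block (box 5) already contains {1, 2, 3, 4, 7, 9}.
  The only value from 1–9 not eliminated is 5, so r4c6 = 5.
For r7c1:
  Consider where 3 can go in row 7.
  r7c5 is out (column 5 already has a 3).
  r7c7 is out (box 9 already has a 3).
  r7c8 is out (box 9 already has a 3).
  So the only cell in row 7 that can hold 3 is r7c1.
  So r7c1 = 3.

6,5,3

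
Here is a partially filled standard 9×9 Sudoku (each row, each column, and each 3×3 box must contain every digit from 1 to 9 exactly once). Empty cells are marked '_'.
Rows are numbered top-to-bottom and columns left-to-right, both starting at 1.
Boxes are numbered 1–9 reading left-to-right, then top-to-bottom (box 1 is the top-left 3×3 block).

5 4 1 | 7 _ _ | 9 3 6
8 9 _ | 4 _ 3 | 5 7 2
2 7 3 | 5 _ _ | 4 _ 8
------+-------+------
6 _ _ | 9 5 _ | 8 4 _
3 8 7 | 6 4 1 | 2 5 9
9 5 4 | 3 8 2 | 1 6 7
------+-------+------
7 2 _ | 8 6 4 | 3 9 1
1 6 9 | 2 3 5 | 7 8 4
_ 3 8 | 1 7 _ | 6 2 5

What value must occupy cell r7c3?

Row 7 already contains {1, 2, 3, 4, 6, 7, 8, 9}.
Column 3 already contains {1, 3, 4, 7, 8, 9}.
Its 3×3 block (box 7) already contains {1, 2, 3, 6, 7, 8, 9}.
The only value from 1–9 not eliminated is 5, so r7c3 = 5.

5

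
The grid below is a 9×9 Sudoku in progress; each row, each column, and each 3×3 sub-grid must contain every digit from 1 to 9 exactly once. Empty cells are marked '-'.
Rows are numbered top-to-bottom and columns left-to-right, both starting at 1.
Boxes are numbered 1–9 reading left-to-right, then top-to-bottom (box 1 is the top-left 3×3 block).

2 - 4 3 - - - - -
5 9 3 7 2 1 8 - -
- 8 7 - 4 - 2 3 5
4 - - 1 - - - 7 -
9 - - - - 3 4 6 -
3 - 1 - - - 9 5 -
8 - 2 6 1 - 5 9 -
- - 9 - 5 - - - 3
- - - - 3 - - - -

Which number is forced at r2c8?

4

Row 2 already contains {1, 2, 3, 5, 7, 8, 9}.
Column 8 already contains {3, 5, 6, 7, 9}.
Its 3×3 block (box 3) already contains {2, 3, 5, 8}.
The only value from 1–9 not eliminated is 4, so r2c8 = 4.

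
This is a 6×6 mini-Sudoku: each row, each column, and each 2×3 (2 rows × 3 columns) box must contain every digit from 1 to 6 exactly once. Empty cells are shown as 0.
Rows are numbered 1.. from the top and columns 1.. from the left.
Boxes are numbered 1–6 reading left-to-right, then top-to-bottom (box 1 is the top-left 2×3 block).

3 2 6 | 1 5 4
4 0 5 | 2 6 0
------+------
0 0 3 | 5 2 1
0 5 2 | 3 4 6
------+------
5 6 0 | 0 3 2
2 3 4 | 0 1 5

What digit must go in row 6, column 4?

Row 6 already contains {1, 2, 3, 4, 5}.
Column 4 already contains {1, 2, 3, 5}.
Its 2×3 block (box 6) already contains {1, 2, 3, 5}.
The only value from 1–6 not eliminated is 6, so row 6, column 4 = 6.

6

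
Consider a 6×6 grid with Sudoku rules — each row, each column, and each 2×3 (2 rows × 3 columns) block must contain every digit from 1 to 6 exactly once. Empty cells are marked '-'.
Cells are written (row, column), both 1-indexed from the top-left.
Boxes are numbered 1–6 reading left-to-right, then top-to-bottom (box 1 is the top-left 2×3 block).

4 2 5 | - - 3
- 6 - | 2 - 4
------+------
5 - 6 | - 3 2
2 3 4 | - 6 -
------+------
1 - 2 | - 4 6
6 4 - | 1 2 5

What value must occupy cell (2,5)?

5

Cell (2,5) itself could take any of {1, 5} by direct elimination.
Consider where 5 can go in row 2.
(2,1) is out (column 1 already has a 5).
(2,3) is out (column 3 already has a 5).
So the only cell in row 2 that can hold 5 is (2,5).
Therefore (2,5) = 5.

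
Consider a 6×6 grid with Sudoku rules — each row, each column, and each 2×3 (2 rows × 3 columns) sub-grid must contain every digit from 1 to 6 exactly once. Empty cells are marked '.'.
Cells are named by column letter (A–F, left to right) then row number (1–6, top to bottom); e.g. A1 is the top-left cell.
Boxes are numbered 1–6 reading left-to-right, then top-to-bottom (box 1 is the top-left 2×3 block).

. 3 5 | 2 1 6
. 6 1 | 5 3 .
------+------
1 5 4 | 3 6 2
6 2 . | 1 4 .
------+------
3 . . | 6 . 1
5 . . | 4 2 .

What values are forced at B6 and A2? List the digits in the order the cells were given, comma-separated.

1,2

For B6:
  Row 6 already contains {2, 4, 5}.
  Column B already contains {2, 3, 5, 6}.
  Its 2×3 block (box 5) already contains {3, 5}.
  The only value from 1–6 not eliminated is 1, so B6 = 1.
For A2:
  Consider where 2 can go in box 1.
  A1 is out (row 1 already has a 2).
  So the only cell in box 1 that can hold 2 is A2.
  So A2 = 2.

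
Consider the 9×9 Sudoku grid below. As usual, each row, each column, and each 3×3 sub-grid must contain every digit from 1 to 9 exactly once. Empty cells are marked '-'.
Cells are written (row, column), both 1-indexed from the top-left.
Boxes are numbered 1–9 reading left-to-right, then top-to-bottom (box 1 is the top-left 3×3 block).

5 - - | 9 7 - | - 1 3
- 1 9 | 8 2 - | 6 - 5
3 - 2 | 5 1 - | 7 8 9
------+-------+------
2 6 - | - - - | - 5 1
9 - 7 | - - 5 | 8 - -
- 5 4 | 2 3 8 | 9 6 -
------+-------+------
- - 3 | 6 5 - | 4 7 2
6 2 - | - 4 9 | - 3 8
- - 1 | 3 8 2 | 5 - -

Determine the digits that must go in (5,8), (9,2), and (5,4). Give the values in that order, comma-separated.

2,7,1

For (5,8):
  Consider where 2 can go in column 8.
  (2,8) is out (row 2 already has a 2).
  (9,8) is out (row 9 already has a 2).
  So the only cell in column 8 that can hold 2 is (5,8).
  So (5,8) = 2.
For (9,2):
  Consider where 7 can go in column 2.
  (1,2) is out (row 1 already has a 7).
  (3,2) is out (row 3 already has a 7).
  (5,2) is out (row 5 already has a 7).
  (7,2) is out (row 7 already has a 7).
  So the only cell in column 2 that can hold 7 is (9,2).
  So (9,2) = 7.
For (5,4):
  Consider where 1 can go in row 5.
  (5,2) is out (column 2 already has a 1).
  (5,5) is out (column 5 already has a 1).
  (5,8) is out (column 8 already has a 1).
  (5,9) is out (column 9 already has a 1).
  So the only cell in row 5 that can hold 1 is (5,4).
  So (5,4) = 1.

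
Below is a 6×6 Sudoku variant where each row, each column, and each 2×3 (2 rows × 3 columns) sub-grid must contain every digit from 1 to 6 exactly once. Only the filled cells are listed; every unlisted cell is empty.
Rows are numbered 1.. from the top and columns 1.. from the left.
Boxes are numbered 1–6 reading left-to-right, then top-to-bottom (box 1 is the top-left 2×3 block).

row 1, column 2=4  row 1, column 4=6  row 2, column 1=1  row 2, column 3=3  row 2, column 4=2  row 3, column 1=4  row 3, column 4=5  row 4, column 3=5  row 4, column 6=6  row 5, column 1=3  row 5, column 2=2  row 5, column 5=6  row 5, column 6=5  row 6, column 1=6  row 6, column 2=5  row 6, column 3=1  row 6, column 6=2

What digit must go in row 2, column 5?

Cell row 2, column 5 itself could take any of {4, 5} by direct elimination.
Consider where 5 can go in row 2.
row 2, column 2 is out (column 2 already has a 5).
row 2, column 6 is out (column 6 already has a 5).
So the only cell in row 2 that can hold 5 is row 2, column 5.
Therefore row 2, column 5 = 5.

5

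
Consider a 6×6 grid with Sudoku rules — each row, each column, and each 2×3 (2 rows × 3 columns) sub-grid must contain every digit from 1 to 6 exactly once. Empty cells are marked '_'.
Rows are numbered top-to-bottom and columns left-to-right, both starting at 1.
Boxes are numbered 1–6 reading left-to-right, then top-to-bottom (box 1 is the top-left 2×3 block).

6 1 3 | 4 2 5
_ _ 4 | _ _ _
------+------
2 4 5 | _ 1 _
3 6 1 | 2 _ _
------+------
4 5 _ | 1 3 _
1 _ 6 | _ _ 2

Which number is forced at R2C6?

1

Cell R2C6 itself could take any of {1, 3, 6} by direct elimination.
Consider where 1 can go in column 6.
R3C6 is out (row 3 already has a 1).
R4C6 is out (row 4 already has a 1).
R5C6 is out (row 5 already has a 1).
So the only cell in column 6 that can hold 1 is R2C6.
Therefore R2C6 = 1.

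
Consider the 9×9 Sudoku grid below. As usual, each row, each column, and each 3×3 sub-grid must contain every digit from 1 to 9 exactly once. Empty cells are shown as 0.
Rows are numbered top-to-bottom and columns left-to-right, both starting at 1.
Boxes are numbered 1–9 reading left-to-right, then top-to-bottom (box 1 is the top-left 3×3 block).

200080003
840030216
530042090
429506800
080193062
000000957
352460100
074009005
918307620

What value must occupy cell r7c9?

Cell r7c9 itself could take any of {8, 9} by direct elimination.
Consider where 9 can go in box 9.
r7c8 is out (column 8 already has a 9).
r8c7 is out (row 8 already has a 9).
r8c8 is out (row 8 already has a 9).
r9c9 is out (row 9 already has a 9).
So the only cell in box 9 that can hold 9 is r7c9.
Therefore r7c9 = 9.

9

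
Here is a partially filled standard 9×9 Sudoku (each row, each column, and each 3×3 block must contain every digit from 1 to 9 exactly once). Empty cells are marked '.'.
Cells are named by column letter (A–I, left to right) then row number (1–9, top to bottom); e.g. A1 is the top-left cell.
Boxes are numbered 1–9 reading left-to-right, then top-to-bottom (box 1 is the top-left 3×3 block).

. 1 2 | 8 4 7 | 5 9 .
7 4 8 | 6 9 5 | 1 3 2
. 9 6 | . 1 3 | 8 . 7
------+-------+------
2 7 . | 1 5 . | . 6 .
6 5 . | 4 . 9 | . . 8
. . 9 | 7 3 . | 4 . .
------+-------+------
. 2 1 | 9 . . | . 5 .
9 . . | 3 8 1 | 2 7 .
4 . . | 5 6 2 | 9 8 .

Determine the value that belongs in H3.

Row 3 already contains {1, 3, 6, 7, 8, 9}.
Column H already contains {3, 5, 6, 7, 8, 9}.
Its 3×3 block (box 3) already contains {1, 2, 3, 5, 7, 8, 9}.
The only value from 1–9 not eliminated is 4, so H3 = 4.

4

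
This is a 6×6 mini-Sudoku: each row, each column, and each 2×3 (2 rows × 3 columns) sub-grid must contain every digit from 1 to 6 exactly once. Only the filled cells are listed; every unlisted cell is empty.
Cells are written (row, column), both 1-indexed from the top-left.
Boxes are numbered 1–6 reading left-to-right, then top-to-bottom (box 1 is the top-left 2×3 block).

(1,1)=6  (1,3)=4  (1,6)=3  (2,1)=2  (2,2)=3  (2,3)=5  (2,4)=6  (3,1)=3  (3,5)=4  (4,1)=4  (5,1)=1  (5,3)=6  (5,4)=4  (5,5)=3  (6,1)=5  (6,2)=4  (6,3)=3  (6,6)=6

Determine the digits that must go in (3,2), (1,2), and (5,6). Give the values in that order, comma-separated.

6,1,5

For (3,2):
  Consider where 6 can go in row 3.
  (3,3) is out (column 3 already has a 6).
  (3,4) is out (column 4 already has a 6).
  (3,6) is out (column 6 already has a 6).
  So the only cell in row 3 that can hold 6 is (3,2).
  So (3,2) = 6.
For (1,2):
  Row 1 already contains {3, 4, 6}.
  Column 2 already contains {3, 4}.
  Its 2×3 block (box 1) already contains {2, 3, 4, 5, 6}.
  The only value from 1–6 not eliminated is 1, so (1,2) = 1.
For (5,6):
  Consider where 5 can go in row 5.
  (5,2) is out (box 5 already has a 5).
  So the only cell in row 5 that can hold 5 is (5,6).
  So (5,6) = 5.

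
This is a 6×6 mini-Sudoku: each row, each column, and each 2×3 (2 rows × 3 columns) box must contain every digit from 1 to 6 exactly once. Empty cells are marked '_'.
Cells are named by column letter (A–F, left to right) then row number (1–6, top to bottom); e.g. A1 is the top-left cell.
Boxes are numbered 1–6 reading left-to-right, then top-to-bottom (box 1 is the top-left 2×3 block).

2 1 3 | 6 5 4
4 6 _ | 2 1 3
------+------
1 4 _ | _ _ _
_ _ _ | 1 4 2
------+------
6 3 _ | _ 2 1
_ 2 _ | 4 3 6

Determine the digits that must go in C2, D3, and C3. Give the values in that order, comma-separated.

5,3,2

For C2:
  Row 2 already contains {1, 2, 3, 4, 6}.
  Column C already contains {3}.
  Its 2×3 block (box 1) already contains {1, 2, 3, 4, 6}.
  The only value from 1–6 not eliminated is 5, so C2 = 5.
For D3:
  Consider where 3 can go in box 4.
  E3 is out (column E already has a 3).
  F3 is out (column F already has a 3).
  So the only cell in box 4 that can hold 3 is D3.
  So D3 = 3.
For C3:
  Consider where 2 can go in row 3.
  D3 is out (column D already has a 2).
  E3 is out (column E already has a 2).
  F3 is out (column F already has a 2).
  So the only cell in row 3 that can hold 2 is C3.
  So C3 = 2.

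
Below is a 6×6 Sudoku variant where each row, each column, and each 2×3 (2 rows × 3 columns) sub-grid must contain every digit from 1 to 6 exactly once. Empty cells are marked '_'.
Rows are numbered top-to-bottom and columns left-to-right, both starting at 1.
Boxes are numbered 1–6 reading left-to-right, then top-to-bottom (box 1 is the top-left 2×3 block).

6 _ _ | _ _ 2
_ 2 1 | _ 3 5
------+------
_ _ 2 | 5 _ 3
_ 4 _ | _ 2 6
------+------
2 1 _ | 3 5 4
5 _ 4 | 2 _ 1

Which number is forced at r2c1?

4

Row 2 already contains {1, 2, 3, 5}.
Column 1 already contains {2, 5, 6}.
Its 2×3 block (box 1) already contains {1, 2, 6}.
The only value from 1–6 not eliminated is 4, so r2c1 = 4.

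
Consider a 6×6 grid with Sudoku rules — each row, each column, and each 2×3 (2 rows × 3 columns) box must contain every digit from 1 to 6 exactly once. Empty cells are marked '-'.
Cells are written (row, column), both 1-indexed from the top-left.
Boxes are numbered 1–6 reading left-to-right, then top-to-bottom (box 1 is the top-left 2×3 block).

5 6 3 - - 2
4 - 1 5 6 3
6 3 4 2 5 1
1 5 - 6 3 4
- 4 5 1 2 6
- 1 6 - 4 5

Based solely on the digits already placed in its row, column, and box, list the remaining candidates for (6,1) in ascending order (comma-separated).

Row 6 already contains {1, 4, 5, 6}.
Column 1 already contains {1, 4, 5, 6}.
Its 2×3 block (box 5) already contains {1, 4, 5, 6}.
Removing those from 1–6 leaves {2, 3} as the candidates for (6,1).

2,3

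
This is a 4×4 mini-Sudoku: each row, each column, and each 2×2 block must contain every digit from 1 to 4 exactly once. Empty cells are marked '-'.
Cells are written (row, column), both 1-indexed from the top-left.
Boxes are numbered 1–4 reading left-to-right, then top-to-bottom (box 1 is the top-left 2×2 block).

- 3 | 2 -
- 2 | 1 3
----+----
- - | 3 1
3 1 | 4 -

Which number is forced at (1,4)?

4

Row 1 already contains {2, 3}.
Column 4 already contains {1, 3}.
Its 2×2 block (box 2) already contains {1, 2, 3}.
The only value from 1–4 not eliminated is 4, so (1,4) = 4.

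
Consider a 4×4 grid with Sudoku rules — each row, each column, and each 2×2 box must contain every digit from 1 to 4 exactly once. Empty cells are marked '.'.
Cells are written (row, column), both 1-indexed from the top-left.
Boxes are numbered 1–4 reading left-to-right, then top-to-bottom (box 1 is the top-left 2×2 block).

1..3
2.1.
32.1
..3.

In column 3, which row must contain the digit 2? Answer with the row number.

1

Consider where 2 can go in column 3.
(3,3) is out (row 3 already has a 2).
So the only cell in column 3 that can hold 2 is (1,3).
That is row 1.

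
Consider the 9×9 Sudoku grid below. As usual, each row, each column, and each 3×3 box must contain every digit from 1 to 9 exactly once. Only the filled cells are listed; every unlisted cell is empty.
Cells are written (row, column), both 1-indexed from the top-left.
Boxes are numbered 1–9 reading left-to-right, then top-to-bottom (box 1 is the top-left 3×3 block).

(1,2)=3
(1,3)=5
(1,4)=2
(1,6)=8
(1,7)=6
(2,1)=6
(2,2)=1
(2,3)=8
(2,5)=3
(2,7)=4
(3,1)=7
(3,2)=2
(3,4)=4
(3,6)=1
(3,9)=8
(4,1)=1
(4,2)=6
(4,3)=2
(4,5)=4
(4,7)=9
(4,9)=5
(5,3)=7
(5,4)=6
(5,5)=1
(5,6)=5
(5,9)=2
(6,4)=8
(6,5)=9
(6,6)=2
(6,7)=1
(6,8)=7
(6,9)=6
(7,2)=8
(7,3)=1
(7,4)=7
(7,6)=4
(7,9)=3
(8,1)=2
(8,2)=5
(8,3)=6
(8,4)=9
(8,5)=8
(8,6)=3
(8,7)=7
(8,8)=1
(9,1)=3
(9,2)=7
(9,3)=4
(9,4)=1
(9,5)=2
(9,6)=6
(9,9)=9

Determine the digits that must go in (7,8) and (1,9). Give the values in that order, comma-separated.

6,1

For (7,8):
  Consider where 6 can go in row 7.
  (7,1) is out (column 1 already has a 6).
  (7,5) is out (box 8 already has a 6).
  (7,7) is out (column 7 already has a 6).
  So the only cell in row 7 that can hold 6 is (7,8).
  So (7,8) = 6.
For (1,9):
  Consider where 1 can go in column 9.
  (2,9) is out (row 2 already has a 1).
  (8,9) is out (row 8 already has a 1).
  So the only cell in column 9 that can hold 1 is (1,9).
  So (1,9) = 1.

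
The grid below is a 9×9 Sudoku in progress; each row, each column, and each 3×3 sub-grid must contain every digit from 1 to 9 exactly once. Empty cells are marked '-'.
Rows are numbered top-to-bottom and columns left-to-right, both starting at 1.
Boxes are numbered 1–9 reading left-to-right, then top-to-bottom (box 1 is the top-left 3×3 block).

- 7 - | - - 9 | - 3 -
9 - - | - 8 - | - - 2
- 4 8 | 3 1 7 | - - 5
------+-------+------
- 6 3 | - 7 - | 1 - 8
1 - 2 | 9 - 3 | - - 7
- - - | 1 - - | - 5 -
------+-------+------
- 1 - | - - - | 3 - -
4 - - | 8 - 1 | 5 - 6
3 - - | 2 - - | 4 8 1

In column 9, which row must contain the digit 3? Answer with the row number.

6

Consider where 3 can go in column 9.
R1C9 is out (row 1 already has a 3).
R7C9 is out (row 7 already has a 3).
So the only cell in column 9 that can hold 3 is R6C9.
That is row 6.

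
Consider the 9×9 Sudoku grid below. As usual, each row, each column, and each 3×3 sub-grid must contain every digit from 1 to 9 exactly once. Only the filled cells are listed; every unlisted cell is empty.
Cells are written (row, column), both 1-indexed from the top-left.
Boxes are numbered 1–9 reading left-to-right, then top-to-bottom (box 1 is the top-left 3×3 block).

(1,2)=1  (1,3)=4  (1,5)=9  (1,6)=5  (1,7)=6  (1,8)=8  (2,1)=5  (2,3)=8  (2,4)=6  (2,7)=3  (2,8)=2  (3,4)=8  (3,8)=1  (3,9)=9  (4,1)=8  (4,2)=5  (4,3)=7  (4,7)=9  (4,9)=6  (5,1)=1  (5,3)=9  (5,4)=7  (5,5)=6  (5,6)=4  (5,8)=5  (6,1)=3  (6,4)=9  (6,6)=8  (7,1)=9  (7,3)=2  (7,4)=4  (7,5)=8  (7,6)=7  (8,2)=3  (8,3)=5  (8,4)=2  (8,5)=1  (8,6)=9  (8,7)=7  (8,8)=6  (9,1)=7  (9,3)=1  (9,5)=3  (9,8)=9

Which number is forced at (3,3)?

3

Cell (3,3) itself could take any of {3, 6} by direct elimination.
Consider where 3 can go in box 1.
(1,1) is out (column 1 already has a 3).
(2,2) is out (row 2 already has a 3).
(3,1) is out (column 1 already has a 3).
(3,2) is out (column 2 already has a 3).
So the only cell in box 1 that can hold 3 is (3,3).
Therefore (3,3) = 3.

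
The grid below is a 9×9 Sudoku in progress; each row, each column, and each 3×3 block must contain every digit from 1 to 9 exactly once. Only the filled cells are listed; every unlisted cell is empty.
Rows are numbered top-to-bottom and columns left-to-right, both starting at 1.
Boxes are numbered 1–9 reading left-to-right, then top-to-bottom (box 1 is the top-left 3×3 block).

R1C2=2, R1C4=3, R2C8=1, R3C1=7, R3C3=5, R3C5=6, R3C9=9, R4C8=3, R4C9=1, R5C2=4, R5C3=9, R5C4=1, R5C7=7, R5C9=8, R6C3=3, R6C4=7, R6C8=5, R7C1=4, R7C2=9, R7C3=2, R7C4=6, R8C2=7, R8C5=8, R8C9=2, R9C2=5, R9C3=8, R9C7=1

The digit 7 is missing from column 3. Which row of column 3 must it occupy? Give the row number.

4

Consider where 7 can go in column 3.
R1C3 is out (box 1 already has a 7).
R2C3 is out (box 1 already has a 7).
R8C3 is out (row 8 already has a 7).
So the only cell in column 3 that can hold 7 is R4C3.
That is row 4.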